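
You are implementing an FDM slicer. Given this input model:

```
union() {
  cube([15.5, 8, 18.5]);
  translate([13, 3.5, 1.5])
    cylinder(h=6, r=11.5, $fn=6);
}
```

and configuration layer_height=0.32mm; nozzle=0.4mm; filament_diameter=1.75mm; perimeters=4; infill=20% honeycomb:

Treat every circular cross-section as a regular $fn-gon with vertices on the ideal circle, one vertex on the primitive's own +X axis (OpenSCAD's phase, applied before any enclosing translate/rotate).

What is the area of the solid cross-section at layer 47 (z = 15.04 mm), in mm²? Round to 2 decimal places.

At z = 15.04 mm: the cube is present — its section is the full 15.5×8 rectangle (area 124.00 mm²); the cylinder at (13, 3.5) is absent (z outside [1.5, 7.5]); Merging all regions: only the 15.5×8 cube is present, so the union is just that shape — area = 124.00 mm². Overall, the cross-section is a single solid region. Net area = 124.00 mm².

124.00 mm²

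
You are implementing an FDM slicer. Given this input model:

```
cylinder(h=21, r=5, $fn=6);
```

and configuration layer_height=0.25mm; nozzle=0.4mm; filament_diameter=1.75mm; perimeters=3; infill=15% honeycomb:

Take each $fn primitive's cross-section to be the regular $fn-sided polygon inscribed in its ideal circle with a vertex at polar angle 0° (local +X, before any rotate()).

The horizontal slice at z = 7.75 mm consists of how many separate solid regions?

At z = 7.75 mm: the r=5 cylinder contributes a regular 6-gon of circumradius 5. The result has 1 disconnected region.

1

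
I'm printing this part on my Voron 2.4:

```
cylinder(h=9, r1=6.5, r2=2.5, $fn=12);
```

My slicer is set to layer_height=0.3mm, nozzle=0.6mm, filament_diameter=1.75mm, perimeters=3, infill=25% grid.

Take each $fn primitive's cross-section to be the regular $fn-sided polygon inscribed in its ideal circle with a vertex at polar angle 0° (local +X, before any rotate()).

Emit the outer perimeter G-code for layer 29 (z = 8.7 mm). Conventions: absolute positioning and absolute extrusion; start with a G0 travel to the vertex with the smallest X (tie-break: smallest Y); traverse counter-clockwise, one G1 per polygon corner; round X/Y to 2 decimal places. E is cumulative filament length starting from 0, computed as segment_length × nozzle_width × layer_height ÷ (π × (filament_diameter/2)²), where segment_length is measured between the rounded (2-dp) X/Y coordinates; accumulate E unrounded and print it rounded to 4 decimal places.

At z = 8.7 mm: the cone (r1=6.5→r2=2.5) has section circumradius 2.633 here — a regular 12-gon. The outline is a single polygon with 12 vertices. Extrusion per mm of travel: 0.6 × 0.3 / (π × 0.875²) = 0.074835. Accumulating E over each segment gives final E = 1.2240.

G0 X-2.63 Y0.00 Z8.70
G1 X-2.28 Y-1.32 E0.1022
G1 X-1.32 Y-2.28 E0.2038
G1 X0.00 Y-2.63 E0.3060
G1 X1.32 Y-2.28 E0.4082
G1 X2.28 Y-1.32 E0.5098
G1 X2.63 Y0.00 E0.6120
G1 X2.28 Y1.32 E0.7142
G1 X1.32 Y2.28 E0.8158
G1 X0.00 Y2.63 E0.9180
G1 X-1.32 Y2.28 E1.0202
G1 X-2.28 Y1.32 E1.1218
G1 X-2.63 Y0.00 E1.2240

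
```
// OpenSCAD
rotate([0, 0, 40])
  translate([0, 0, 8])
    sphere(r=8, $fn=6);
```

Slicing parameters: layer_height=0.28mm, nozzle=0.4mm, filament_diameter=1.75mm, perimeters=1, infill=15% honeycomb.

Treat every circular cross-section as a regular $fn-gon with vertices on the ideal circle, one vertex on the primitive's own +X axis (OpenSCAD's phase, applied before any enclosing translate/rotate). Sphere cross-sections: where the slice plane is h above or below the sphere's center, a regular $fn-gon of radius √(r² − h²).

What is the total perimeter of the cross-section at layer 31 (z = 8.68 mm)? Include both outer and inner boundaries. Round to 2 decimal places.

47.83 mm

At z = 8.68 mm: the r=8 sphere slices to a regular 6-gon of circumradius 7.971 (√(r²−h²) with h=0.68 from center) (perimeter = 2·6·7.971·sin(180°/6) = 47.83 mm); (whole slice rotated 40° about Z — lengths, areas and connectivity unchanged). Overall, the cross-section is a single solid region. Total boundary length (outer) = 47.83 mm.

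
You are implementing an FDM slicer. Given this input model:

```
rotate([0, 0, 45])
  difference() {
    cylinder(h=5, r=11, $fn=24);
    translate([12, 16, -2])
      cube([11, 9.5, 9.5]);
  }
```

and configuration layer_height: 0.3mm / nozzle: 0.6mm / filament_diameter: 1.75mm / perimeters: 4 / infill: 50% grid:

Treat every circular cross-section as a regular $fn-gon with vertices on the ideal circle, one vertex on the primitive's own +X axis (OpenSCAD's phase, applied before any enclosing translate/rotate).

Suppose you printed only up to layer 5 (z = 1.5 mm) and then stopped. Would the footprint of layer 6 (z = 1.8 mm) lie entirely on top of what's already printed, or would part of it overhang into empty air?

entirely on top

Compare the two slices. At z = 1.5: the cylinder: section is a regular 24-gon, circumradius r=11 (area = (24/2)·11.000²·sin(360°/24) = 375.81 mm²); the 11×9.5 cube at (12, 16) contributes its full rectangle (area 104.50 mm²); After the difference (first − rest): starting from the r=11 cylinder (375.81 mm²), the 11×9.5 cube at (12, 16) misses the remaining region (no effect) — area = 375.81 mm²; (rotated 45° about Z; rotation is an isometry so areas/perimeters/island counts are preserved). At z = 1.8: the r=11 cylinder gives a regular 24-gon of circumradius 11 (constant along its height) (area = (24/2)·11.000²·sin(360°/24) = 375.81 mm²); the 11×9.5 cube at (12, 16) contributes its full rectangle (area 104.50 mm²); Taking the first minus the rest: starting from the r=11 cylinder (375.81 mm²), the 11×9.5 cube at (12, 16) misses the remaining region (no effect) — area = 375.81 mm²; (rotated 45° about Z; rotation is an isometry so areas/perimeters/island counts are preserved). Checking containment: the cross-section at z = 1.8 is a subset of the cross-section at z = 1.5.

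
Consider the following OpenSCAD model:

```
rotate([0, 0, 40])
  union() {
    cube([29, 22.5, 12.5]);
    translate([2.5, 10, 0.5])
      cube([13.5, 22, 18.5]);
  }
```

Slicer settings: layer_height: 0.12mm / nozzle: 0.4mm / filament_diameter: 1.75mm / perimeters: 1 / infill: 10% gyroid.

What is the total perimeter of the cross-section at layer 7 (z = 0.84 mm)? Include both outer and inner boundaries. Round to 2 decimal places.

At z = 0.84 mm: the cube is present — its section is the full 29×22.5 rectangle (perimeter 103.00 mm); the cube at (2.5, 10) is present — its section is the full 13.5×22 rectangle (perimeter 71.00 mm); Combining (union): the regions partially overlap (shared area 168.75 mm²), so the edge portions inside another operand are dropped and the merged outline is re-measured after clipping — boundary = 122.00 mm; (whole slice rotated 40° about Z — lengths, areas and connectivity unchanged). Overall, the cross-section is a single solid region. Total boundary length (outer) = 122.00 mm.

122.00 mm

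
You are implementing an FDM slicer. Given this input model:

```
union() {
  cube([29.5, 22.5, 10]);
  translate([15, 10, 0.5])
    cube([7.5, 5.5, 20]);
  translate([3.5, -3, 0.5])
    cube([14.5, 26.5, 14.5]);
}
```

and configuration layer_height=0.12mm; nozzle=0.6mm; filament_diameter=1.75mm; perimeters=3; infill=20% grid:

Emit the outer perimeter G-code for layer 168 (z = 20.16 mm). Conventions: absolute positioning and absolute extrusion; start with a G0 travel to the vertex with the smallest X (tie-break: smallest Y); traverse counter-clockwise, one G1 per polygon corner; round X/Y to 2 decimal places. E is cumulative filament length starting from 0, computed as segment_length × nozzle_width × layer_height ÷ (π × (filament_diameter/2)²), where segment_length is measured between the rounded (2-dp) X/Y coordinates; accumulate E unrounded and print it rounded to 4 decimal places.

At z = 20.16 mm: the cube does not reach this height (z outside [0, 10]); the cube at (15, 10) is present — its section is the full 7.5×5.5 rectangle; the cube at (3.5, -3) is absent (z outside [0.5, 15]); Taking the union: only the 7.5×5.5 cube at (15, 10) is present, so the union is just that shape — 1 connected region. The outline is a single polygon with 4 vertices. Extrusion per mm of travel: 0.6 × 0.12 / (π × 0.875²) = 0.029934. Accumulating E over each segment gives final E = 0.7783.

G0 X15.00 Y10.00 Z20.16
G1 X22.50 Y10.00 E0.2245
G1 X22.50 Y15.50 E0.3891
G1 X15.00 Y15.50 E0.6136
G1 X15.00 Y10.00 E0.7783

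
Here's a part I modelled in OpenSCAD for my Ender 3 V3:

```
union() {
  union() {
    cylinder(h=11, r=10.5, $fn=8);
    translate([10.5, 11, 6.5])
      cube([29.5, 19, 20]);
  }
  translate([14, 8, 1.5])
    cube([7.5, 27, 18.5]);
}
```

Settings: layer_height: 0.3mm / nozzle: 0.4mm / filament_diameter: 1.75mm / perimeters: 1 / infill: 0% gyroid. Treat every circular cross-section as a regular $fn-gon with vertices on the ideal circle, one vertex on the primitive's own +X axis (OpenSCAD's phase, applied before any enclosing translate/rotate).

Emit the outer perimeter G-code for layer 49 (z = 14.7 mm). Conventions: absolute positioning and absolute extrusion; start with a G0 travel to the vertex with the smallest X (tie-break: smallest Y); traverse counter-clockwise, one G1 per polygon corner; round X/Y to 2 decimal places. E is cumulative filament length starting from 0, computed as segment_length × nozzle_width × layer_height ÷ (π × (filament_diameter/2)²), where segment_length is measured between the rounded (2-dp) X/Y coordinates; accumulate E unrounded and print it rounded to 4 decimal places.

G0 X10.50 Y11.00 Z14.70
G1 X14.00 Y11.00 E0.1746
G1 X14.00 Y8.00 E0.3243
G1 X21.50 Y8.00 E0.6985
G1 X21.50 Y11.00 E0.8481
G1 X40.00 Y11.00 E1.7711
G1 X40.00 Y30.00 E2.7190
G1 X21.50 Y30.00 E3.6420
G1 X21.50 Y35.00 E3.8914
G1 X14.00 Y35.00 E4.2656
G1 X14.00 Y30.00 E4.5151
G1 X10.50 Y30.00 E4.6897
G1 X10.50 Y11.00 E5.6376

At z = 14.7 mm: the cylinder is absent (z outside [0, 11]); the cube at (10.5, 11) (footprint 29.5×19) is included at this height; Combining (union): only the 29.5×19 cube at (10.5, 11) is present, so the union is just that shape — 1 connected region; the 7.5×27 cube at (14, 8) contributes its full rectangle; Taking the union: the regions partially overlap (shared area 142.50 mm²), so overlapping operands fuse into one piece — 1 connected region. The outline is a single polygon with 12 vertices. Extrusion per mm of travel: 0.4 × 0.3 / (π × 0.875²) = 0.049890. Accumulating E over each segment gives final E = 5.6376.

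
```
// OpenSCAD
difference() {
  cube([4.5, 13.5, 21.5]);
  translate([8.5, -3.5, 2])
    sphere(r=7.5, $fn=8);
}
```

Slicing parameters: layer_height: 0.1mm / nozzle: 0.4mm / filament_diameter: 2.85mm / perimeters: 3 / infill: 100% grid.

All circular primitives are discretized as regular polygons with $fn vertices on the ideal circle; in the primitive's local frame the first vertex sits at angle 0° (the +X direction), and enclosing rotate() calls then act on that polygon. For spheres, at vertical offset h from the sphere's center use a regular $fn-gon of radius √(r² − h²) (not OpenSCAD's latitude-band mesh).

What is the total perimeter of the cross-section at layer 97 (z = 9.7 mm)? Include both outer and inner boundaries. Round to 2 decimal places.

36.00 mm

At z = 9.7 mm: the 4.5×13.5 cube contributes its full rectangle (perimeter 36.00 mm); the sphere at (8.5, -3.5) is absent (|z−center|=7.700 > r=7.5); Subtracting the remaining from the first: none of the subtracted shapes is present at this height, so the 4.5×13.5 cube is unchanged — boundary = 36.00 mm. Overall, the cross-section is a single solid region. Total boundary length (outer) = 36.00 mm.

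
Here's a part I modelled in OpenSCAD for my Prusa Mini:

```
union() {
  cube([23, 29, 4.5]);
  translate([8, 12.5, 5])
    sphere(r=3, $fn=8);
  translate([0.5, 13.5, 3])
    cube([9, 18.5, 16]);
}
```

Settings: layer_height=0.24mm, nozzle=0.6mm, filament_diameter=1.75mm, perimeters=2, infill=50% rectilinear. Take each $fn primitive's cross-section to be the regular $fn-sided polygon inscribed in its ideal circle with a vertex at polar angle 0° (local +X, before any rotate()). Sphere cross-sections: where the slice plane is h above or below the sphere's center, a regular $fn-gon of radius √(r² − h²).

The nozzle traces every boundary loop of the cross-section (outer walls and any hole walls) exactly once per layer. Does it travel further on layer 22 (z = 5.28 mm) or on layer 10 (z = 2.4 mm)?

Layer 22 (z = 5.28): the cube does not reach this height (z outside [0, 4.5]); the sphere at (8, 12.5): section is a regular 8-gon, circumradius = √(r²−h²) = √(3²−0.28²) = 2.987 (perimeter = 2·8·2.987·sin(180°/8) = 18.29 mm); the cube at (0.5, 13.5) is present — its section is the full 9×18.5 rectangle (perimeter 55.00 mm); Merging all regions: the regions partially overlap (shared area 6.04 mm²), so the edge portions inside another operand are dropped and the merged outline is re-measured after clipping — boundary = 62.74 mm. So its perimeter = 62.74 mm. Layer 10 (z = 2.4): the 23×29 cube contributes its full rectangle (perimeter 104.00 mm); the r=3 sphere at (8, 12.5) contributes a regular 8-gon of circumradius √(3²−2.6²) = 1.497 (perimeter = 2·8·1.497·sin(180°/8) = 9.16 mm); the cube at (0.5, 13.5) is not intersected at this z (z outside [3, 19]); Taking the union: the r=3 sphere at (8, 12.5) lies entirely inside the 23×29 cube, so the union is just the 23×29 cube — boundary = 104.00 mm. So its perimeter = 104.00 mm. Layer 10 is larger (104.00 vs 62.74 mm).

layer 10 (z = 2.4 mm)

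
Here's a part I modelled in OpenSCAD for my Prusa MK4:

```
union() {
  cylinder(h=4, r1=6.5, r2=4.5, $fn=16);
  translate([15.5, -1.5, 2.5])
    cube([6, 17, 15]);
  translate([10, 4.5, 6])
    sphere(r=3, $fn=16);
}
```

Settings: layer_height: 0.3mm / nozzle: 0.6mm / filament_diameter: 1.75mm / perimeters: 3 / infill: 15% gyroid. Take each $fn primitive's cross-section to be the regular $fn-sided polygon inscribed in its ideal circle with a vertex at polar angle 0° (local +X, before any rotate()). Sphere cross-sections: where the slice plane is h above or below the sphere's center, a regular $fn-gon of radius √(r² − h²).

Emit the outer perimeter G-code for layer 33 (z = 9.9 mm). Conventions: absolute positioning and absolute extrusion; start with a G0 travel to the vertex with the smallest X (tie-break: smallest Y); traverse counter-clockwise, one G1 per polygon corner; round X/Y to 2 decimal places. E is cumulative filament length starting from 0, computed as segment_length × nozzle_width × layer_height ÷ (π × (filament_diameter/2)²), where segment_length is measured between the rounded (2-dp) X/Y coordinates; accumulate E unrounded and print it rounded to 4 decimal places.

G0 X15.50 Y-1.50 Z9.90
G1 X21.50 Y-1.50 E0.4490
G1 X21.50 Y15.50 E1.7212
G1 X15.50 Y15.50 E2.1702
G1 X15.50 Y-1.50 E3.4424

At z = 9.9 mm: the cone is absent (z outside [0, 4]); the cube at (15.5, -1.5) (footprint 6×17) is included at this height; the sphere at (10, 4.5) does not reach this height (|z−center|=3.900 > r=3); Combining (union): only the 6×17 cube at (15.5, -1.5) is present, so the union is just that shape — 1 connected region. The outline is a single polygon with 4 vertices. Extrusion per mm of travel: 0.6 × 0.3 / (π × 0.875²) = 0.074835. Accumulating E over each segment gives final E = 3.4424.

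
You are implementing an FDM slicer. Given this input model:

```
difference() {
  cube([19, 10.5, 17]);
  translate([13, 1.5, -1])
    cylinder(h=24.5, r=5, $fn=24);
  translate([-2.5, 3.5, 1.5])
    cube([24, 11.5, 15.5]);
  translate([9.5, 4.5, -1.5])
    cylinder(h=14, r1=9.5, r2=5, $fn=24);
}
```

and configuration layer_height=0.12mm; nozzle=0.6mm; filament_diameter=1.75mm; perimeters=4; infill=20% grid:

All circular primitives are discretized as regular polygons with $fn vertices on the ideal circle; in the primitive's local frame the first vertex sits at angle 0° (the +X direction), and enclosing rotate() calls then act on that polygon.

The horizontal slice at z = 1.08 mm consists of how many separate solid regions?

At z = 1.08 mm: the cube (footprint 19×10.5) is included at this height; the r=5 cylinder at (13, 1.5) gives a regular 24-gon of circumradius 5 (constant along its height); the cube at (-2.5, 3.5) is absent (z outside [1.5, 17]); the cone at (9.5, 4.5): at t=0.184 of its height the radius interpolates to r₁+(r₂−r₁)t = 8.671, giving a regular 24-gon of that circumradius; Taking the first minus the rest: starting from the 19×10.5 cube, the r=5 cylinder at (13, 1.5) partially overlaps it — only the 53.51 mm² overlap (of its 77.65 mm²) is removed, clipping the outline; the cone at (9.5, 4.5) partially overlaps it — only the 115.90 mm² overlap (of its 233.50 mm²) is removed, clipping the outline — 2 connected regions. The result has 2 disconnected regions.

2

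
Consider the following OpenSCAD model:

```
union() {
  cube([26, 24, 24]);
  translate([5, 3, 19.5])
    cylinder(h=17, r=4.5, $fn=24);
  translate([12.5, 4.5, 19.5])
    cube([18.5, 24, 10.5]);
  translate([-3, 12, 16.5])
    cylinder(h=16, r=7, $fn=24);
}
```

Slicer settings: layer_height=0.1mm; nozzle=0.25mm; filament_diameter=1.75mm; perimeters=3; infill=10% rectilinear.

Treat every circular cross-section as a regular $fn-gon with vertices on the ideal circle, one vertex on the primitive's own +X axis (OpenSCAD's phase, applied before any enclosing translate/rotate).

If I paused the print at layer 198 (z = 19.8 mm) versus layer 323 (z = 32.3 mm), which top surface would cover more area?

Layer 198 (z = 19.8): the cube (footprint 26×24) is included at this height (area 624.00 mm²); the cylinder at (5, 3): section is a regular 24-gon, circumradius r=4.5 (area = (24/2)·4.500²·sin(360°/24) = 62.89 mm²); the cube at (12.5, 4.5) (footprint 18.5×24) is included at this height (area 444.00 mm²); the cylinder at (-3, 12): section is a regular 24-gon, circumradius r=7 (area = (24/2)·7.000²·sin(360°/24) = 152.19 mm²); Combining (union): the regions partially overlap — summed areas 1283.08 mm² minus the doubly-counted overlap 355.04 mm² gives 928.04 mm² — area = 928.04 mm². So its area = 928.04 mm². Layer 323 (z = 32.3): the cube is not intersected at this z (z outside [0, 24]); the r=4.5 cylinder at (5, 3) contributes a regular 24-gon of circumradius 4.5 (area = (24/2)·4.500²·sin(360°/24) = 62.89 mm²); the cube at (12.5, 4.5) is absent (z outside [19.5, 30]); the r=7 cylinder at (-3, 12) gives a regular 24-gon of circumradius 7 (constant along its height) (area = (24/2)·7.000²·sin(360°/24) = 152.19 mm²); Taking the union: the 2 present regions are separate (no shared area or edge), so areas and boundary lengths simply add and each stays a separate island — area = 215.08 mm². So its area = 215.08 mm². Layer 198 is larger (928.04 vs 215.08 mm²).

layer 198 (z = 19.8 mm)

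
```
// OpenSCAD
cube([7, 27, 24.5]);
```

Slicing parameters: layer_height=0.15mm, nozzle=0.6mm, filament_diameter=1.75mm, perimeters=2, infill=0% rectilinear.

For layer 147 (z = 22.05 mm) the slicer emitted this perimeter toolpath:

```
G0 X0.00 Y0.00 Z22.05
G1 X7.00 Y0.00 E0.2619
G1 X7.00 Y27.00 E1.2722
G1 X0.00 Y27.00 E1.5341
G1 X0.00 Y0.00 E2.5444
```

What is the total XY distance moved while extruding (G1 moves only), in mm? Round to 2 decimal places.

Sum the Euclidean lengths of each G1 segment: total = 68.00 mm.

68.00 mm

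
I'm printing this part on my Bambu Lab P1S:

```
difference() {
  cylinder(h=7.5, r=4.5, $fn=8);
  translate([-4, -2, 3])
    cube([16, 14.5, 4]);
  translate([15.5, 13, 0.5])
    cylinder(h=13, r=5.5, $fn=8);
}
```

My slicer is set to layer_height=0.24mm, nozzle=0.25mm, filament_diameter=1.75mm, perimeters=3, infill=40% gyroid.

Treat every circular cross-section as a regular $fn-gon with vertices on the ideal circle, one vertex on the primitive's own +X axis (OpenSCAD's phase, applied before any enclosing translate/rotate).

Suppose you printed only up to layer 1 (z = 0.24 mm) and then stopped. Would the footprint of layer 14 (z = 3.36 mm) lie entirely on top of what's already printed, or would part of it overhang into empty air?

Compare the two slices. At z = 0.24: the r=4.5 cylinder gives a regular 8-gon of circumradius 4.5 (constant along its height) (area = (8/2)·4.500²·sin(360°/8) = 57.28 mm²); the cube at (-4, -2) is absent (z outside [3, 7]); the cylinder at (15.5, 13) is not intersected at this z (z outside [0.5, 13.5]); After the difference (first − rest): none of the subtracted shapes is present at this height, so the r=4.5 cylinder is unchanged — area = 57.28 mm². At z = 3.36: the cylinder: section is a regular 8-gon, circumradius r=4.5 (area = (8/2)·4.500²·sin(360°/8) = 57.28 mm²); the 16×14.5 cube at (-4, -2) contributes its full rectangle (area 232.00 mm²); the cylinder at (15.5, 13): section is a regular 8-gon, circumradius r=5.5 (area = (8/2)·5.500²·sin(360°/8) = 85.56 mm²); After the difference (first − rest): starting from the r=4.5 cylinder (57.28 mm²), the 16×14.5 cube at (-4, -2) partially overlaps it — only the 44.38 mm² overlap (of its 232.00 mm²) is removed, clipping the outline; the r=5.5 cylinder at (15.5, 13) misses the remaining region (no effect) — area = 12.90 mm². Checking containment: the cross-section at z = 3.36 is a subset of the cross-section at z = 0.24.

entirely on top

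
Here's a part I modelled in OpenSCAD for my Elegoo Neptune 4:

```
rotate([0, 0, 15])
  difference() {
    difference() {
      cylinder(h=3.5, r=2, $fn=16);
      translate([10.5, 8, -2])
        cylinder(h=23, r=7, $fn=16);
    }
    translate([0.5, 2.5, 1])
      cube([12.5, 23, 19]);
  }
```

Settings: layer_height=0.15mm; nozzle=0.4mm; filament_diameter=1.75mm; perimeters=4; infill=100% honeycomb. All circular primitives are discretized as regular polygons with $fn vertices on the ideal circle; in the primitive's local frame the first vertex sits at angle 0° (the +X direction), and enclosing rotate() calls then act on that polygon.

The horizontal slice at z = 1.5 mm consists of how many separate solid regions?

At z = 1.5 mm: the cylinder: section is a regular 16-gon, circumradius r=2; the r=7 cylinder at (10.5, 8) gives a regular 16-gon of circumradius 7 (constant along its height); Taking the first minus the rest: starting from the r=2 cylinder, the r=7 cylinder at (10.5, 8) misses the remaining region (no effect) — 1 connected region; the cube at (0.5, 2.5) is present — its section is the full 12.5×23 rectangle; Taking the first minus the rest: starting from the result so far, the 12.5×23 cube at (0.5, 2.5) misses the remaining region (no effect) — 1 connected region; (whole slice rotated 15° about Z — lengths, areas and connectivity unchanged). The result has 1 disconnected region.

1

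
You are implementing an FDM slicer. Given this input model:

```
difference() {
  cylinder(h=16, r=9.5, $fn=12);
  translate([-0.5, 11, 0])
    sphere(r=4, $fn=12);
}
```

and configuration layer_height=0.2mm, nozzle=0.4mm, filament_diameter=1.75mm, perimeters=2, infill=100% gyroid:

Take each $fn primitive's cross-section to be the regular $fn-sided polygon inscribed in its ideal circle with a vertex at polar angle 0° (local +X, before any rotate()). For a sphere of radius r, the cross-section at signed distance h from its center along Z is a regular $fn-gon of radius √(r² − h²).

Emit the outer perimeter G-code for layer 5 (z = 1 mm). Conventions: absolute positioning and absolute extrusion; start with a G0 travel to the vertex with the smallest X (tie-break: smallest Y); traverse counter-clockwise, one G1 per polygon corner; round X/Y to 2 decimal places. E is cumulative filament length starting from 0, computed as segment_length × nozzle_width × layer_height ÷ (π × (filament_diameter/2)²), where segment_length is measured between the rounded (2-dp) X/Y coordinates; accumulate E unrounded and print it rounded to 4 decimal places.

At z = 1 mm: the r=9.5 cylinder contributes a regular 12-gon of circumradius 9.5; the r=4 sphere at (-0.5, 11) slices to a regular 12-gon of circumradius 3.873 (√(r²−h²) with h=1 from center); After the difference (first − rest): starting from the r=9.5 cylinder, the r=4 sphere at (-0.5, 11) partially overlaps it — only the 8.53 mm² overlap (of its 45.00 mm²) is removed, clipping the outline — 1 connected region. The outline is a single polygon with 16 vertices. Extrusion per mm of travel: 0.4 × 0.2 / (π × 0.875²) = 0.033260. Accumulating E over each segment gives final E = 1.9892.

G0 X-9.50 Y0.00 Z1.00
G1 X-8.23 Y-4.75 E0.1635
G1 X-4.75 Y-8.23 E0.3272
G1 X0.00 Y-9.50 E0.4908
G1 X4.75 Y-8.23 E0.6543
G1 X8.23 Y-4.75 E0.8180
G1 X9.50 Y0.00 E0.9815
G1 X8.23 Y4.75 E1.1451
G1 X4.75 Y8.23 E1.3087
G1 X2.60 Y8.80 E1.3827
G1 X1.44 Y7.65 E1.4370
G1 X-0.50 Y7.13 E1.5039
G1 X-2.44 Y7.65 E1.5707
G1 X-3.38 Y8.59 E1.6149
G1 X-4.75 Y8.23 E1.6620
G1 X-8.23 Y4.75 E1.8257
G1 X-9.50 Y0.00 E1.9892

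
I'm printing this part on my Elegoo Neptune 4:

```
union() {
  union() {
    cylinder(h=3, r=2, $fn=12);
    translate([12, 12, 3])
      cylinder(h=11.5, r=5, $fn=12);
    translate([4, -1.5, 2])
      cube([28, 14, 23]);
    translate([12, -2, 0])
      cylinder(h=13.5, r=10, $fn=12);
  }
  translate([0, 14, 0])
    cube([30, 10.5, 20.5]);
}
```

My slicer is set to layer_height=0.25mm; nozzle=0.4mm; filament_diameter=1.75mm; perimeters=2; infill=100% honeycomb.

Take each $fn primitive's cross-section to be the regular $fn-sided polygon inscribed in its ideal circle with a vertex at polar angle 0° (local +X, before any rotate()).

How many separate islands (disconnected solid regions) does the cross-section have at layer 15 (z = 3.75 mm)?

1

At z = 3.75 mm: the cylinder is not intersected at this z (z outside [0, 3]); the r=5 cylinder at (12, 12) contributes a regular 12-gon of circumradius 5; the cube at (4, -1.5) (footprint 28×14) is included at this height; the r=10 cylinder at (12, -2) gives a regular 12-gon of circumradius 10 (constant along its height); Taking the union: the regions partially overlap (shared area 176.60 mm²), so overlapping operands fuse into one piece — 1 connected region; the cube at (0, 14) (footprint 30×10.5) is included at this height; Taking the union: the regions partially overlap (shared area 18.57 mm²), so overlapping operands fuse into one piece — 1 connected region. Overall, the cross-section is a single solid region. Island count = 1.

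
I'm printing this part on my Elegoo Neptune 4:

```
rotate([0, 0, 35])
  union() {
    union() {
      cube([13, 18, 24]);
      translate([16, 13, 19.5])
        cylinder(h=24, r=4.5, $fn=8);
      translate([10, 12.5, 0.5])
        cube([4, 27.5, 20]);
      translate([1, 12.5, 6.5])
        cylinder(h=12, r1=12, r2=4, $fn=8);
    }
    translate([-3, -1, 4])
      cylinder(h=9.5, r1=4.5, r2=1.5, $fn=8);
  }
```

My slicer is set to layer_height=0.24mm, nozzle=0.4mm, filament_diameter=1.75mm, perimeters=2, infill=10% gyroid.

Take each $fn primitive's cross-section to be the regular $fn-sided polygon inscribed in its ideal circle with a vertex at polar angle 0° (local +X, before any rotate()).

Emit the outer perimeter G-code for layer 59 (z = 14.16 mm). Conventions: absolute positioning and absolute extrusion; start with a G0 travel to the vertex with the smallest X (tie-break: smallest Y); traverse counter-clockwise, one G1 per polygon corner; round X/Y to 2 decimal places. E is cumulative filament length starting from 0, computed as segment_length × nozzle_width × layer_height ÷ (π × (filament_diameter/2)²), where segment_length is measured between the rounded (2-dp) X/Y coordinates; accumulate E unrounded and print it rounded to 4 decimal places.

At z = 14.16 mm: the 13×18 cube contributes its full rectangle; the cylinder at (16, 13) is not intersected at this z (z outside [19.5, 43.5]); the cube at (10, 12.5) (footprint 4×27.5) is included at this height; the cone at (1, 12.5) (r1=12→r2=4) has section circumradius 6.893 here — a regular 8-gon; Merging all regions: the regions partially overlap (shared area 93.54 mm²), so overlapping operands fuse into one piece — 1 connected region; the cone at (-3, -1) is not intersected at this z (z outside [4, 13.5]); Merging all regions: only the result so far is present, so the union is just that shape — 1 connected region; (whole slice rotated 35° about Z — lengths, areas and connectivity unchanged). The outline is a single polygon with 13 vertices. Extrusion per mm of travel: 0.4 × 0.24 / (π × 0.875²) = 0.039912. Accumulating E over each segment gives final E = 4.6032.

G0 X-14.75 Y38.50 Z14.16
G1 X-2.13 Y20.48 E0.8781
G1 X-6.75 Y17.25 E1.1030
G1 X-10.30 Y16.46 E1.2482
G1 X-13.14 Y12.01 E1.4589
G1 X-12.00 Y6.86 E1.6694
G1 X-7.55 Y4.02 E1.8801
G1 X-3.45 Y4.93 E2.0477
G1 X0.00 Y0.00 E2.2879
G1 X10.65 Y7.46 E2.8069
G1 X3.48 Y17.70 E3.3058
G1 X4.30 Y18.27 E3.3457
G1 X-11.47 Y40.80 E4.4433
G1 X-14.75 Y38.50 E4.6032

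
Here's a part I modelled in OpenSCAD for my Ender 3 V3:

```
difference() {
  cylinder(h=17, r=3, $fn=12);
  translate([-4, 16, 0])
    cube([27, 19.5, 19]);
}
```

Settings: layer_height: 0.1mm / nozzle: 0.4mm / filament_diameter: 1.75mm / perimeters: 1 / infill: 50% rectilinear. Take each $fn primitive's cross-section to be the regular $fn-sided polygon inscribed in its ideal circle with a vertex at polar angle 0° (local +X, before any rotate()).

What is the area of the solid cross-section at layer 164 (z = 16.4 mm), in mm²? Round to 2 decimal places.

At z = 16.4 mm: the r=3 cylinder contributes a regular 12-gon of circumradius 3 (area = (12/2)·3.000²·sin(360°/12) = 27.00 mm²); the 27×19.5 cube at (-4, 16) contributes its full rectangle (area 526.50 mm²); After the difference (first − rest): starting from the r=3 cylinder (27.00 mm²), the 27×19.5 cube at (-4, 16) misses the remaining region (no effect) — area = 27.00 mm². Overall, the cross-section is a single solid region. Net area = 27.00 mm².

27.00 mm²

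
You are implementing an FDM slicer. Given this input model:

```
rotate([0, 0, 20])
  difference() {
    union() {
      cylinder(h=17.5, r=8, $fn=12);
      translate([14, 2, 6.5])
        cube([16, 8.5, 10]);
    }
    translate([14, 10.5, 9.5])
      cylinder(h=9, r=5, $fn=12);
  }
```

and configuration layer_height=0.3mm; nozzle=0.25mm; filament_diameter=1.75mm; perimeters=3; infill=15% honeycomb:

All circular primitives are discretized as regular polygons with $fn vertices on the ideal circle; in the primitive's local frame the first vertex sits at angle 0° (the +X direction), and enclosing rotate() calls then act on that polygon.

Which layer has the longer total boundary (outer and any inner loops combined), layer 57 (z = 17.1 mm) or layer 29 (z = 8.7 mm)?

Layer 57 (z = 17.1): the r=8 cylinder contributes a regular 12-gon of circumradius 8 (perimeter = 2·12·8.000·sin(180°/12) = 49.69 mm); the cube at (14, 2) is absent (z outside [6.5, 16.5]); Merging all regions: only the r=8 cylinder is present, so the union is just that shape — boundary = 49.69 mm; the r=5 cylinder at (14, 10.5) gives a regular 12-gon of circumradius 5 (constant along its height) (perimeter = 2·12·5.000·sin(180°/12) = 31.06 mm); Subtracting the remaining from the first: starting from that combined region, the r=5 cylinder at (14, 10.5) misses the remaining region (no effect) — boundary = 49.69 mm; (rotated 20° about Z; rotation is an isometry so areas/perimeters/island counts are preserved). So its perimeter = 49.69 mm. Layer 29 (z = 8.7): the cylinder: section is a regular 12-gon, circumradius r=8 (perimeter = 2·12·8.000·sin(180°/12) = 49.69 mm); the 16×8.5 cube at (14, 2) contributes its full rectangle (perimeter 49.00 mm); Taking the union: the 2 present regions are separate (no shared area or edge), so areas and boundary lengths simply add and each stays a separate island — boundary = 98.69 mm; the cylinder at (14, 10.5) does not reach this height (z outside [9.5, 18.5]); Taking the first minus the rest: none of the subtracted shapes is present at this height, so the result so far is unchanged — boundary = 98.69 mm; (whole slice rotated 20° about Z — lengths, areas and connectivity unchanged). So its perimeter = 98.69 mm. Layer 29 is larger (98.69 vs 49.69 mm).

layer 29 (z = 8.7 mm)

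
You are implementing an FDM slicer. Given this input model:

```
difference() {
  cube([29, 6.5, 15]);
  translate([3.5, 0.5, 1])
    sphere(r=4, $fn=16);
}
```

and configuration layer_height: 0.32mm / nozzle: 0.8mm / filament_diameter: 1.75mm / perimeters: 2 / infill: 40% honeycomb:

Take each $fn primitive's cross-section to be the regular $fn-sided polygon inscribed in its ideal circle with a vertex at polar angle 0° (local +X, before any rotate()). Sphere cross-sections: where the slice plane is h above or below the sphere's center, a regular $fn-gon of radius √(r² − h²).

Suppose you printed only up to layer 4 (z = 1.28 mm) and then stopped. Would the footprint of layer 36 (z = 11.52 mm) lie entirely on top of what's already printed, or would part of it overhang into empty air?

part overhangs

Compare the two slices. At z = 1.28: the 29×6.5 cube contributes its full rectangle (area 188.50 mm²); the sphere at (3.5, 0.5): section is a regular 16-gon, circumradius = √(r²−h²) = √(4²−0.28²) = 3.990 (area = (16/2)·3.990²·sin(360°/16) = 48.74 mm²); Taking the first minus the rest: starting from the 29×6.5 cube (188.50 mm²), the r=4 sphere at (3.5, 0.5) partially overlaps it — only the 27.55 mm² overlap (of its 48.74 mm²) is removed, clipping the outline — area = 160.95 mm². At z = 11.52: the 29×6.5 cube contributes its full rectangle (area 188.50 mm²); the sphere at (3.5, 0.5) does not reach this height (|z−center|=10.520 > r=4); Subtracting the remaining from the first: none of the subtracted shapes is present at this height, so the 29×6.5 cube is unchanged — area = 188.50 mm². Checking containment: at z = 11.52 the cross-section extends beyond the z = 1.28 cross-section by about 27.55 mm².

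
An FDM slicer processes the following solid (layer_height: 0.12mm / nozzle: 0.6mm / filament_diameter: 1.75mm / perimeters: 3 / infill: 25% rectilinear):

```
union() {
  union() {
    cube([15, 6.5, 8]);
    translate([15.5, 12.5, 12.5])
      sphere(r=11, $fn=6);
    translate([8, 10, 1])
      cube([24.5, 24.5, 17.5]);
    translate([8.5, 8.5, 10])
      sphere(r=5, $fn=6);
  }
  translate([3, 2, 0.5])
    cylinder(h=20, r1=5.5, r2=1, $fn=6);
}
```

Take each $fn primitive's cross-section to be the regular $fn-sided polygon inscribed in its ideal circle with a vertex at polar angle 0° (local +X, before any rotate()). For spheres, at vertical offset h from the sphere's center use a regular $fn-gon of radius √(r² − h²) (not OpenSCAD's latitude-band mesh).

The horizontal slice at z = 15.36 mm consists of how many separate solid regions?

At z = 15.36 mm: the cube does not reach this height (z outside [0, 8]); the r=11 sphere at (15.5, 12.5) contributes a regular 6-gon of circumradius √(11²−2.86²) = 10.622; the 24.5×24.5 cube at (8, 10) contributes its full rectangle; the sphere at (8.5, 8.5) does not reach this height (|z−center|=5.360 > r=5); Combining (union): the regions partially overlap (shared area 181.62 mm²), so overlapping operands fuse into one piece — 1 connected region; the cone at (3, 2) (r1=5.5→r2=1) has section circumradius 2.156 here — a regular 6-gon; Merging all regions: the 2 present regions are separate (no shared area or edge), so areas and boundary lengths simply add and each stays a separate island — 2 connected regions. The result has 2 disconnected regions.

2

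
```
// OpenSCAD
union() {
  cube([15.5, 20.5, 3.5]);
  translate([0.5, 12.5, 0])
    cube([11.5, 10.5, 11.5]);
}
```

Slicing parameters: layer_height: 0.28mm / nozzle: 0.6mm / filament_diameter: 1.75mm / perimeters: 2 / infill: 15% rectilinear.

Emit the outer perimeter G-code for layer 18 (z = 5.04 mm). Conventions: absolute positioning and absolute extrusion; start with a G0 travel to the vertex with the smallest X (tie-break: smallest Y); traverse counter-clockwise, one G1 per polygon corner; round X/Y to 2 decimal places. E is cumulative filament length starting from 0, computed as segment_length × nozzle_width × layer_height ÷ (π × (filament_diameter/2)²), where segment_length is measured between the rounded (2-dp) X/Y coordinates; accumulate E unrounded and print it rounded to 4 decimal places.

At z = 5.04 mm: the cube is absent (z outside [0, 3.5]); the 11.5×10.5 cube at (0.5, 12.5) contributes its full rectangle; Merging all regions: only the 11.5×10.5 cube at (0.5, 12.5) is present, so the union is just that shape — 1 connected region. The outline is a single polygon with 4 vertices. Extrusion per mm of travel: 0.6 × 0.28 / (π × 0.875²) = 0.069846. Accumulating E over each segment gives final E = 3.0732.

G0 X0.50 Y12.50 Z5.04
G1 X12.00 Y12.50 E0.8032
G1 X12.00 Y23.00 E1.5366
G1 X0.50 Y23.00 E2.3399
G1 X0.50 Y12.50 E3.0732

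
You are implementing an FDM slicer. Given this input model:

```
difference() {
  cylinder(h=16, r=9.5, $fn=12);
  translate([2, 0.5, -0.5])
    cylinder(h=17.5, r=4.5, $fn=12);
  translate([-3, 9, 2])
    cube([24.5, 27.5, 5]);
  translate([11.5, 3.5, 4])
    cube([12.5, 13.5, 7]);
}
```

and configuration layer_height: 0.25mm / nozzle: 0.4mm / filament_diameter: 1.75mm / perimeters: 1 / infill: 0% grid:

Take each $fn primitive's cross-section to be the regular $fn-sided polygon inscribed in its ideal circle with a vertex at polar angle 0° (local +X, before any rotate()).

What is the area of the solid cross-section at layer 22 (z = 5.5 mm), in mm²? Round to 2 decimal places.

209.07 mm²

At z = 5.5 mm: the cylinder: section is a regular 12-gon, circumradius r=9.5 (area = (12/2)·9.500²·sin(360°/12) = 270.75 mm²); the r=4.5 cylinder at (2, 0.5) contributes a regular 12-gon of circumradius 4.5 (area = (12/2)·4.500²·sin(360°/12) = 60.75 mm²); the cube at (-3, 9) (footprint 24.5×27.5) is included at this height (area 673.75 mm²); the 12.5×13.5 cube at (11.5, 3.5) contributes its full rectangle (area 168.75 mm²); After the difference (first − rest): starting from the r=9.5 cylinder (270.75 mm²), the r=4.5 cylinder at (2, 0.5) lies wholly inside it (removes its full 60.75 mm² and its 27.95 mm outline becomes a hole wall); the 24.5×27.5 cube at (-3, 9) partially overlaps it — only the 0.93 mm² overlap (of its 673.75 mm²) is removed, clipping the outline; the 12.5×13.5 cube at (11.5, 3.5) misses the remaining region (no effect) — area = 209.07 mm². Overall, the cross-section is one region with 1 hole. Net area = 209.07 mm².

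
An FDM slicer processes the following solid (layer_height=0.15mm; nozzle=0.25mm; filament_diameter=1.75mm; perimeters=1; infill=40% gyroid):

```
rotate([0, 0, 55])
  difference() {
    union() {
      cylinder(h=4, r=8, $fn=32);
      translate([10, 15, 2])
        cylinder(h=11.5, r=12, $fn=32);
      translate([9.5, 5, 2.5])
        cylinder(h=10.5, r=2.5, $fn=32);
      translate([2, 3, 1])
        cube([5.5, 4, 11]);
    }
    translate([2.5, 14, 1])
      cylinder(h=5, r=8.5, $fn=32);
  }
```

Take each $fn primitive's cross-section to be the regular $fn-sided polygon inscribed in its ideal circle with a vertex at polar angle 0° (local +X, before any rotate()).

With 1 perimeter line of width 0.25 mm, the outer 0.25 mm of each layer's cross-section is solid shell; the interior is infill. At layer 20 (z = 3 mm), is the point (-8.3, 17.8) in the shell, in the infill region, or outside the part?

outside

At z = 3 mm: the r=8 cylinder contributes a regular 32-gon of circumradius 8; the r=12 cylinder at (10, 15) contributes a regular 32-gon of circumradius 12; the cylinder at (9.5, 5): section is a regular 32-gon, circumradius r=2.5; the cube at (2, 3) is present — its section is the full 5.5×4 rectangle; Taking the union: the regions partially overlap (shared area 50.85 mm²), so overlapping operands fuse into one piece — 1 connected region; the r=8.5 cylinder at (2.5, 14) gives a regular 32-gon of circumradius 8.5 (constant along its height); Subtracting the remaining from the first: starting from the result so far, the r=8.5 cylinder at (2.5, 14) partially overlaps it — only the 175.36 mm² overlap (of its 225.52 mm²) is removed, clipping the outline — 1 connected region; (rotated 55° about Z; rotation is an isometry so areas/perimeters/island counts are preserved). Overall, the cross-section is a single solid region. Undo the 55° rotation: the query point maps to (9.820, 17.009) in the un-rotated model frame. The nearest boundary edge runs (10.84, 15.66)→(10.35, 17.25); distance from the point to it = 0.58 mm. The point is not inside any of the regions above, so it lies outside the cross-section (0.58 mm from the nearest boundary).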